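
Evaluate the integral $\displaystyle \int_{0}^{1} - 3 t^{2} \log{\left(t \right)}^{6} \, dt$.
$- \frac{80}{81}$

Start from the elementary integral
$$J(a) = \int_{0}^{1} - 3 t^{a} \, dt = - \frac{3}{a + 1}.$$

Differentiating under the integral sign brings down a factor of $\ln t$:
$$\frac{dJ}{da} = \int_{0}^{1} - 3 t^{a} \log{\left(t \right)} \, dt = \frac{3}{\left(a + 1\right)^{2}}.$$

Repeating $6$ times in total — each differentiation brings down another $\ln t$ — gives
$$\frac{d^{6}J}{da^{6}} = \int_{0}^{1} - 3 t^{a} \log{\left(t \right)}^{6} \, dt = - \frac{2160}{\left(a + 1\right)^{7}},$$
and the integrand here is exactly the target integrand, so $I = - \frac{2160}{\left(a + 1\right)^{7}}$.

Setting $a = 2$:
$$I = - \frac{80}{81}.$$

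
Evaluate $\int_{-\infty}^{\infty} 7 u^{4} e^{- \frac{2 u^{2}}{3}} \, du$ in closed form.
$\frac{189 \sqrt{6} \sqrt{\pi}}{32}$

Start from the elementary integral
$$J(a) = \int_{-\infty}^{\infty} 7 e^{- a u^{2}} \, du = \frac{7 \sqrt{\pi}}{\sqrt{a}}.$$

Differentiating under the integral sign brings down a factor of $(-u^2)$:
$$\frac{dJ}{da} = \int_{-\infty}^{\infty} - 7 u^{2} e^{- a u^{2}} \, du = - \frac{7 \sqrt{\pi}}{2 a^{\frac{3}{2}}}.$$

Repeating twice in total — each differentiation brings down another $(-u^2)$ — gives
$$\frac{d^{2}J}{da^{2}} = \int_{-\infty}^{\infty} 7 u^{4} e^{- a u^{2}} \, du = \frac{21 \sqrt{\pi}}{4 a^{\frac{5}{2}}},$$
and the integrand here is exactly the target integrand, so $I = \frac{21 \sqrt{\pi}}{4 a^{\frac{5}{2}}}$.

Setting $a = \frac{2}{3}$:
$$I = \frac{189 \sqrt{6} \sqrt{\pi}}{32}.$$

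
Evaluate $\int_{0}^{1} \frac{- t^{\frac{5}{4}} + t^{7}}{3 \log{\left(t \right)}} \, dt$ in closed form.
$- \frac{2 \log{\left(3 \right)}}{3} + \frac{5 \log{\left(2 \right)}}{3}$

Introduce a parameter $a$ in the exponent: let $I(a) = \int_{0}^{1} \frac{t^{7} - t^{a}}{3 \log{\left(t \right)}} \, dt$.

Since $\dfrac{\partial}{\partial a}\,t^{a} = t^{a} \ln t$, the $\ln t$ in the denominator cancels and
$$\frac{dI}{da} = \int_{0}^{1} - \frac{1}{3} t^{a} \, dt = - \frac{1}{3} \left[\frac{t^{a+1}}{a+1}\right]_0^1 = - \frac{1}{3 a + 3}.$$

Integrating with respect to $a$ gives $I(a) = - \frac{\log{\left(a + 1 \right)}}{3} + \log{\left(2 \right)} + C$.

At $a = 7$ the integrand is identically $0$, so $I(7) = 0$. The closed form gives $0$, hence $C = 0$.

Setting $a = \frac{5}{4}$:
$$I = - \frac{2 \log{\left(3 \right)}}{3} + \frac{5 \log{\left(2 \right)}}{3}.$$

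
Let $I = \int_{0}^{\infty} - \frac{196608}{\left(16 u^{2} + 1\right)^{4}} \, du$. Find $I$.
$- 7680 \pi$

Start from the standard arctangent integral
$$J(a) = \int_{0}^{\infty} - \frac{3}{a^{2} + u^{2}} \, du = - \frac{3 \pi}{2 a}.$$

Differentiating under the integral sign with respect to $a$,
$$\frac{dJ}{da} = \int_{0}^{\infty} \frac{6 a}{\left(a^{2} + u^{2}\right)^{2}} \, du = \frac{3 \pi}{2 a^{2}},$$
so $\int_{0}^{\infty} - \frac{3}{\left(a^{2} + u^{2}\right)^{2}} \, du = - \frac{3 \pi}{4 a^{3}}$.

Repeating — each differentiation of $1/(u^2+a^2)^j$ produces $-2ja/(u^2+a^2)^{j+1}$ — and dividing through by $-2ja$ at each step yields, after $3$ differentiations in total,
$$\int_{0}^{\infty} - \frac{3}{\left(a^{2} + u^{2}\right)^{4}} \, du = - \frac{15 \pi}{32 a^{7}}.$$

Setting $a = \frac{1}{4}$:
$$I = - 7680 \pi.$$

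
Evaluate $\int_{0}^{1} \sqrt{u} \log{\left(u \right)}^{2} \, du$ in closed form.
$\frac{16}{27}$

Start from the elementary integral
$$J(a) = \int_{0}^{1} u^{a} \, du = \frac{1}{a + 1}.$$

Differentiating under the integral sign brings down a factor of $\ln u$:
$$\frac{dJ}{da} = \int_{0}^{1} u^{a} \log{\left(u \right)} \, du = - \frac{1}{\left(a + 1\right)^{2}}.$$

Repeating twice in total — each differentiation brings down another $\ln u$ — gives
$$\frac{d^{2}J}{da^{2}} = \int_{0}^{1} u^{a} \log{\left(u \right)}^{2} \, du = \frac{2}{\left(a + 1\right)^{3}},$$
and the integrand here is exactly the target integrand, so $I = \frac{2}{\left(a + 1\right)^{3}}$.

Setting $a = \frac{1}{2}$:
$$I = \frac{16}{27}.$$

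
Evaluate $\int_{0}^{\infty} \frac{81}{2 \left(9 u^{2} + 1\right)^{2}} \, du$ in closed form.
$\frac{27 \pi}{8}$

Begin with the known result
$$J(a) = \int_{0}^{\infty} \frac{1}{2 \left(a^{2} + u^{2}\right)} \, du = \frac{\pi}{4 a}.$$

Differentiating under the integral sign with respect to $a$,
$$\frac{dJ}{da} = \int_{0}^{\infty} - \frac{a}{\left(a^{2} + u^{2}\right)^{2}} \, du = - \frac{\pi}{4 a^{2}},$$
so $\int_{0}^{\infty} \frac{1}{2 \left(a^{2} + u^{2}\right)^{2}} \, du = \frac{\pi}{8 a^{3}}$.

Setting $a = \frac{1}{3}$:
$$I = \frac{27 \pi}{8}.$$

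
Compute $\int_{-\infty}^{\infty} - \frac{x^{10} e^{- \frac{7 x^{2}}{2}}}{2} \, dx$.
$- \frac{135 \sqrt{14} \sqrt{\pi}}{33614}$

Start from the elementary integral
$$J(a) = \int_{-\infty}^{\infty} - \frac{e^{- a x^{2}}}{2} \, dx = - \frac{\sqrt{\pi}}{2 \sqrt{a}}.$$

Differentiating under the integral sign brings down a factor of $(-x^2)$:
$$\frac{dJ}{da} = \int_{-\infty}^{\infty} \frac{x^{2} e^{- a x^{2}}}{2} \, dx = \frac{\sqrt{\pi}}{4 a^{\frac{3}{2}}}.$$

Repeating $5$ times in total — each differentiation brings down another $(-x^2)$ — gives
$$\frac{d^{5}J}{da^{5}} = \int_{-\infty}^{\infty} \frac{x^{10} e^{- a x^{2}}}{2} \, dx = \frac{945 \sqrt{\pi}}{64 a^{\frac{11}{2}}},$$
and the integrand here is $(-1)^{5}$ times the target integrand, so $I = (-1)^{5}\,\frac{d^{5}J}{da^{5}} = - \frac{945 \sqrt{\pi}}{64 a^{\frac{11}{2}}}$.

Setting $a = \frac{7}{2}$:
$$I = - \frac{135 \sqrt{14} \sqrt{\pi}}{33614}.$$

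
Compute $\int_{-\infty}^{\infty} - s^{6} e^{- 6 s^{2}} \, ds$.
$- \frac{5 \sqrt{6} \sqrt{\pi}}{3456}$

Begin with the known integral
$$J(a) = \int_{-\infty}^{\infty} - e^{- a s^{2}} \, ds = - \frac{\sqrt{\pi}}{\sqrt{a}}.$$

Differentiating under the integral sign brings down a factor of $(-s^2)$:
$$\frac{dJ}{da} = \int_{-\infty}^{\infty} s^{2} e^{- a s^{2}} \, ds = \frac{\sqrt{\pi}}{2 a^{\frac{3}{2}}}.$$

Repeating $3$ times in total — each differentiation brings down another $(-s^2)$ — gives
$$\frac{d^{3}J}{da^{3}} = \int_{-\infty}^{\infty} s^{6} e^{- a s^{2}} \, ds = \frac{15 \sqrt{\pi}}{8 a^{\frac{7}{2}}},$$
and the integrand here is $(-1)^{3}$ times the target integrand, so $I = (-1)^{3}\,\frac{d^{3}J}{da^{3}} = - \frac{15 \sqrt{\pi}}{8 a^{\frac{7}{2}}}$.

Setting $a = 6$:
$$I = - \frac{5 \sqrt{6} \sqrt{\pi}}{3456}.$$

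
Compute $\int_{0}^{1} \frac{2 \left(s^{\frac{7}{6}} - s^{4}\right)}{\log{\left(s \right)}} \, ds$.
$\log{\left(\frac{169}{900} \right)}$

Replace the exponent $\frac{7}{6}$ by a parameter $a$: let $I(a) = \int_{0}^{1} \frac{2 \left(- s^{4} + s^{a}\right)}{\log{\left(s \right)}} \, ds$.

Since $\dfrac{\partial}{\partial a}\,s^{a} = s^{a} \ln s$, the $\ln s$ in the denominator cancels and
$$\frac{dI}{da} = \int_{0}^{1} 2 s^{a} \, ds = 2 \left[\frac{s^{a+1}}{a+1}\right]_0^1 = \frac{2}{a + 1}.$$

Integrating with respect to $a$ gives $I(a) = \log{\left(\frac{\left(a + 1\right)^{2}}{25} \right)} + C$.

At $a = 4$ the integrand is identically $0$, so $I(4) = 0$. The closed form gives $0$, hence $C = 0$.

Setting $a = \frac{7}{6}$:
$$I = \log{\left(\frac{169}{900} \right)}.$$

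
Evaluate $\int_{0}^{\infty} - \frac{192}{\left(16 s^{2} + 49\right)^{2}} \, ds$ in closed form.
$- \frac{12 \pi}{343}$

Recall the elementary integral
$$J(a) = \int_{0}^{\infty} - \frac{3}{4 \left(a^{2} + s^{2}\right)} \, ds = - \frac{3 \pi}{8 a}.$$

Differentiating under the integral sign with respect to $a$,
$$\frac{dJ}{da} = \int_{0}^{\infty} \frac{3 a}{2 \left(a^{2} + s^{2}\right)^{2}} \, ds = \frac{3 \pi}{8 a^{2}},$$
so $\int_{0}^{\infty} - \frac{3}{4 \left(a^{2} + s^{2}\right)^{2}} \, ds = - \frac{3 \pi}{16 a^{3}}$.

Setting $a = \frac{7}{4}$:
$$I = - \frac{12 \pi}{343}.$$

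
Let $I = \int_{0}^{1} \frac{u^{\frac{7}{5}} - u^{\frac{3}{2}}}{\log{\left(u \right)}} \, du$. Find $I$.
$- \log{\left(\frac{25}{24} \right)}$

Introduce a parameter $a$ in the exponent: let $I(a) = \int_{0}^{1} \frac{u^{\frac{7}{5}} - u^{a}}{\log{\left(u \right)}} \, du$.

Since $\dfrac{\partial}{\partial a}\,u^{a} = u^{a} \ln u$, the $\ln u$ in the denominator cancels and
$$\frac{dI}{da} = \int_{0}^{1} -1 u^{a} \, du = -1 \left[\frac{u^{a+1}}{a+1}\right]_0^1 = - \frac{1}{a + 1}.$$

Integrating with respect to $a$ gives $I(a) = - \log{\left(\frac{5 a}{12} + \frac{5}{12} \right)} + C$.

At $a = \frac{7}{5}$ the integrand is identically $0$, so $I(\frac{7}{5}) = 0$. The closed form gives $0$, hence $C = 0$.

Setting $a = \frac{3}{2}$:
$$I = - \log{\left(\frac{25}{24} \right)}.$$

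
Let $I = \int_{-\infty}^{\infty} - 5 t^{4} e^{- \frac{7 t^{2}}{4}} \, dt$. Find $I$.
$- \frac{120 \sqrt{7} \sqrt{\pi}}{343}$

Begin with the known integral
$$J(a) = \int_{-\infty}^{\infty} - 5 e^{- a t^{2}} \, dt = - \frac{5 \sqrt{\pi}}{\sqrt{a}}.$$

Differentiating under the integral sign brings down a factor of $(-t^2)$:
$$\frac{dJ}{da} = \int_{-\infty}^{\infty} 5 t^{2} e^{- a t^{2}} \, dt = \frac{5 \sqrt{\pi}}{2 a^{\frac{3}{2}}}.$$

Repeating twice in total — each differentiation brings down another $(-t^2)$ — gives
$$\frac{d^{2}J}{da^{2}} = \int_{-\infty}^{\infty} - 5 t^{4} e^{- a t^{2}} \, dt = - \frac{15 \sqrt{\pi}}{4 a^{\frac{5}{2}}},$$
and the integrand here is exactly the target integrand, so $I = - \frac{15 \sqrt{\pi}}{4 a^{\frac{5}{2}}}$.

Setting $a = \frac{7}{4}$:
$$I = - \frac{120 \sqrt{7} \sqrt{\pi}}{343}.$$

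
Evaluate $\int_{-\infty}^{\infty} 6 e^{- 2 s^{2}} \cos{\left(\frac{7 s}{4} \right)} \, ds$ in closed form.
$\frac{3 \sqrt{2} \sqrt{\pi}}{e^{\frac{49}{128}}}$

Define $I(b) = \int_{-\infty}^{\infty} 6 e^{- 2 s^{2}} \cos{\left(b s \right)} \, ds$.

Differentiating under the integral sign,
$$I'(b) = \int_{-\infty}^{\infty} - 6 s e^{- 2 s^{2}} \sin{\left(b s \right)} \, ds.$$

Integrate $\int_{-\infty}^{\infty} s \sin(b s)\, e^{- 2 s^{2}}\, ds$ by parts with $u = \sin(b s)$ and $dv = s\, e^{- 2 s^{2}}\, ds$, giving $v = - \frac{e^{- 2 s^{2}}}{4}$. The boundary term vanishes and
$$\int_{-\infty}^{\infty} s \sin(b s)\, e^{- 2 s^{2}}\, ds = \frac{b}{4} \int_{-\infty}^{\infty} \cos(b s)\, e^{- 2 s^{2}}\, ds,$$
so $I'(b) = - \frac{b}{4}\, I(b)$.

This is a separable first-order ODE; solving with the initial condition $I(0) = \int_{-\infty}^{\infty} 6 e^{- 2 s^{2}}\,ds = 3 \sqrt{2} \sqrt{\pi}$ gives
$$I(b) = 3 \sqrt{2} \sqrt{\pi} e^{- \frac{b^{2}}{8}}.$$

Setting $b = \frac{7}{4}$:
$$I = \frac{3 \sqrt{2} \sqrt{\pi}}{e^{\frac{49}{128}}}.$$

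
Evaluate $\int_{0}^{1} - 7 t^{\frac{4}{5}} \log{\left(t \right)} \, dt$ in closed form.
$\frac{175}{81}$

Begin with the known integral
$$J(a) = \int_{0}^{1} - 7 t^{a} \, dt = - \frac{7}{a + 1}.$$

Differentiating under the integral sign brings down a factor of $\ln t$:
$$\frac{dJ}{da} = \int_{0}^{1} - 7 t^{a} \log{\left(t \right)} \, dt = \frac{7}{\left(a + 1\right)^{2}}.$$

The integral on the left is $I$, so $I = \frac{7}{\left(a + 1\right)^{2}}$.

Setting $a = \frac{4}{5}$:
$$I = \frac{175}{81}.$$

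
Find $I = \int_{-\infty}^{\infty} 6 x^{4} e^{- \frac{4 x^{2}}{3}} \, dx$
$\frac{81 \sqrt{3} \sqrt{\pi}}{64}$

Start from the elementary integral
$$J(a) = \int_{-\infty}^{\infty} 6 e^{- a x^{2}} \, dx = \frac{6 \sqrt{\pi}}{\sqrt{a}}.$$

Differentiating under the integral sign brings down a factor of $(-x^2)$:
$$\frac{dJ}{da} = \int_{-\infty}^{\infty} - 6 x^{2} e^{- a x^{2}} \, dx = - \frac{3 \sqrt{\pi}}{a^{\frac{3}{2}}}.$$

Repeating twice in total — each differentiation brings down another $(-x^2)$ — gives
$$\frac{d^{2}J}{da^{2}} = \int_{-\infty}^{\infty} 6 x^{4} e^{- a x^{2}} \, dx = \frac{9 \sqrt{\pi}}{2 a^{\frac{5}{2}}},$$
and the integrand here is exactly the target integrand, so $I = \frac{9 \sqrt{\pi}}{2 a^{\frac{5}{2}}}$.

Setting $a = \frac{4}{3}$:
$$I = \frac{81 \sqrt{3} \sqrt{\pi}}{64}.$$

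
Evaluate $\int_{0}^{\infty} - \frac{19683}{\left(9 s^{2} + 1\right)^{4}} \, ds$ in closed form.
$- \frac{32805 \pi}{32}$

Begin with the known result
$$J(a) = \int_{0}^{\infty} - \frac{3}{a^{2} + s^{2}} \, ds = - \frac{3 \pi}{2 a}.$$

Differentiating under the integral sign with respect to $a$,
$$\frac{dJ}{da} = \int_{0}^{\infty} \frac{6 a}{\left(a^{2} + s^{2}\right)^{2}} \, ds = \frac{3 \pi}{2 a^{2}},$$
so $\int_{0}^{\infty} - \frac{3}{\left(a^{2} + s^{2}\right)^{2}} \, ds = - \frac{3 \pi}{4 a^{3}}$.

Repeating — each differentiation of $1/(s^2+a^2)^j$ produces $-2ja/(s^2+a^2)^{j+1}$ — and dividing through by $-2ja$ at each step yields, after $3$ differentiations in total,
$$\int_{0}^{\infty} - \frac{3}{\left(a^{2} + s^{2}\right)^{4}} \, ds = - \frac{15 \pi}{32 a^{7}}.$$

Setting $a = \frac{1}{3}$:
$$I = - \frac{32805 \pi}{32}.$$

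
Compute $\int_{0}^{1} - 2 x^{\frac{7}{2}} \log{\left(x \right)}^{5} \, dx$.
$\frac{5120}{177147}$

Start from the elementary integral
$$J(a) = \int_{0}^{1} - 2 x^{a} \, dx = - \frac{2}{a + 1}.$$

Differentiating under the integral sign brings down a factor of $\ln x$:
$$\frac{dJ}{da} = \int_{0}^{1} - 2 x^{a} \log{\left(x \right)} \, dx = \frac{2}{\left(a + 1\right)^{2}}.$$

Repeating $5$ times in total — each differentiation brings down another $\ln x$ — gives
$$\frac{d^{5}J}{da^{5}} = \int_{0}^{1} - 2 x^{a} \log{\left(x \right)}^{5} \, dx = \frac{240}{\left(a + 1\right)^{6}},$$
and the integrand here is exactly the target integrand, so $I = \frac{240}{\left(a + 1\right)^{6}}$.

Setting $a = \frac{7}{2}$:
$$I = \frac{5120}{177147}.$$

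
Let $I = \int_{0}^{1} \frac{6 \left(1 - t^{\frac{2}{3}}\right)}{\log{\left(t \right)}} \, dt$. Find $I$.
$- \log{\left(\frac{15625}{729} \right)}$

Replace the exponent $\frac{2}{3}$ by a parameter $a$: let $I(a) = \int_{0}^{1} \frac{6 \left(1 - t^{a}\right)}{\log{\left(t \right)}} \, dt$.

Since $\dfrac{\partial}{\partial a}\,t^{a} = t^{a} \ln t$, the $\ln t$ in the denominator cancels and
$$\frac{dI}{da} = \int_{0}^{1} -6 t^{a} \, dt = -6 \left[\frac{t^{a+1}}{a+1}\right]_0^1 = - \frac{6}{a + 1}.$$

Integrating with respect to $a$ gives $I(a) = - 6 \log{\left(a + 1 \right)} + C$.

At $a = 0$ the integrand is identically $0$, so $I(0) = 0$. The closed form gives $0$, hence $C = 0$.

Setting $a = \frac{2}{3}$:
$$I = - \log{\left(\frac{15625}{729} \right)}.$$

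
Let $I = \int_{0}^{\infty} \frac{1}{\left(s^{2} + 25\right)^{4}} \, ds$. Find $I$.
$\frac{\pi}{500000}$

Recall the elementary integral
$$J(a) = \int_{0}^{\infty} \frac{1}{a^{2} + s^{2}} \, ds = \frac{\pi}{2 a}.$$

Differentiating under the integral sign with respect to $a$,
$$\frac{dJ}{da} = \int_{0}^{\infty} - \frac{2 a}{\left(a^{2} + s^{2}\right)^{2}} \, ds = - \frac{\pi}{2 a^{2}},$$
so $\int_{0}^{\infty} \frac{1}{\left(a^{2} + s^{2}\right)^{2}} \, ds = \frac{\pi}{4 a^{3}}$.

Repeating — each differentiation of $1/(s^2+a^2)^j$ produces $-2ja/(s^2+a^2)^{j+1}$ — and dividing through by $-2ja$ at each step yields, after $3$ differentiations in total,
$$\int_{0}^{\infty} \frac{1}{\left(a^{2} + s^{2}\right)^{4}} \, ds = \frac{5 \pi}{32 a^{7}}.$$

Setting $a = 5$:
$$I = \frac{\pi}{500000}.$$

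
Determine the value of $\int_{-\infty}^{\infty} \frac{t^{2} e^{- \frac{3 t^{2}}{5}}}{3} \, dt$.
$\frac{5 \sqrt{15} \sqrt{\pi}}{54}$

Begin with the known integral
$$J(a) = \int_{-\infty}^{\infty} \frac{e^{- a t^{2}}}{3} \, dt = \frac{\sqrt{\pi}}{3 \sqrt{a}}.$$

Differentiating under the integral sign brings down a factor of $(-t^2)$:
$$\frac{dJ}{da} = \int_{-\infty}^{\infty} - \frac{t^{2} e^{- a t^{2}}}{3} \, dt = - \frac{\sqrt{\pi}}{6 a^{\frac{3}{2}}}.$$

The integral on the left is $-I$, so $I = \frac{\sqrt{\pi}}{6 a^{\frac{3}{2}}}$.

Setting $a = \frac{3}{5}$:
$$I = \frac{5 \sqrt{15} \sqrt{\pi}}{54}.$$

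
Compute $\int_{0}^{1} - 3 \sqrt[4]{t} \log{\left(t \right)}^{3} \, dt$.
$\frac{4608}{625}$

Start from the elementary integral
$$J(a) = \int_{0}^{1} - 3 t^{a} \, dt = - \frac{3}{a + 1}.$$

Differentiating under the integral sign brings down a factor of $\ln t$:
$$\frac{dJ}{da} = \int_{0}^{1} - 3 t^{a} \log{\left(t \right)} \, dt = \frac{3}{\left(a + 1\right)^{2}}.$$

Repeating $3$ times in total — each differentiation brings down another $\ln t$ — gives
$$\frac{d^{3}J}{da^{3}} = \int_{0}^{1} - 3 t^{a} \log{\left(t \right)}^{3} \, dt = \frac{18}{\left(a + 1\right)^{4}},$$
and the integrand here is exactly the target integrand, so $I = \frac{18}{\left(a + 1\right)^{4}}$.

Setting $a = \frac{1}{4}$:
$$I = \frac{4608}{625}.$$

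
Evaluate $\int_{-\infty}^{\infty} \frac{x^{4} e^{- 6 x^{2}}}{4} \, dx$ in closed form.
$\frac{\sqrt{6} \sqrt{\pi}}{1152}$

Consider the simpler parametrised integral
$$J(a) = \int_{-\infty}^{\infty} \frac{e^{- a x^{2}}}{4} \, dx = \frac{\sqrt{\pi}}{4 \sqrt{a}}.$$

Differentiating under the integral sign brings down a factor of $(-x^2)$:
$$\frac{dJ}{da} = \int_{-\infty}^{\infty} - \frac{x^{2} e^{- a x^{2}}}{4} \, dx = - \frac{\sqrt{\pi}}{8 a^{\frac{3}{2}}}.$$

Repeating twice in total — each differentiation brings down another $(-x^2)$ — gives
$$\frac{d^{2}J}{da^{2}} = \int_{-\infty}^{\infty} \frac{x^{4} e^{- a x^{2}}}{4} \, dx = \frac{3 \sqrt{\pi}}{16 a^{\frac{5}{2}}},$$
and the integrand here is exactly the target integrand, so $I = \frac{3 \sqrt{\pi}}{16 a^{\frac{5}{2}}}$.

Setting $a = 6$:
$$I = \frac{\sqrt{6} \sqrt{\pi}}{1152}.$$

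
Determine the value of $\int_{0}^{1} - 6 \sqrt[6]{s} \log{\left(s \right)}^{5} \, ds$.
$\frac{33592320}{117649}$

Begin with the known integral
$$J(a) = \int_{0}^{1} - 6 s^{a} \, ds = - \frac{6}{a + 1}.$$

Differentiating under the integral sign brings down a factor of $\ln s$:
$$\frac{dJ}{da} = \int_{0}^{1} - 6 s^{a} \log{\left(s \right)} \, ds = \frac{6}{\left(a + 1\right)^{2}}.$$

Repeating $5$ times in total — each differentiation brings down another $\ln s$ — gives
$$\frac{d^{5}J}{da^{5}} = \int_{0}^{1} - 6 s^{a} \log{\left(s \right)}^{5} \, ds = \frac{720}{\left(a + 1\right)^{6}},$$
and the integrand here is exactly the target integrand, so $I = \frac{720}{\left(a + 1\right)^{6}}$.

Setting $a = \frac{1}{6}$:
$$I = \frac{33592320}{117649}.$$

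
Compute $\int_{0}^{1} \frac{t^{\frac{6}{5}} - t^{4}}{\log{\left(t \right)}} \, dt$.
$- \log{\left(\frac{25}{11} \right)}$

Consider the one-parameter family: let $I(a) = \int_{0}^{1} \frac{t^{\frac{6}{5}} - t^{a}}{\log{\left(t \right)}} \, dt$.

Since $\dfrac{\partial}{\partial a}\,t^{a} = t^{a} \ln t$, the $\ln t$ in the denominator cancels and
$$\frac{dI}{da} = \int_{0}^{1} -1 t^{a} \, dt = -1 \left[\frac{t^{a+1}}{a+1}\right]_0^1 = - \frac{1}{a + 1}.$$

Integrating with respect to $a$ gives $I(a) = - \log{\left(\frac{5 a}{11} + \frac{5}{11} \right)} + C$.

At $a = \frac{6}{5}$ the integrand is identically $0$, so $I(\frac{6}{5}) = 0$. The closed form gives $0$, hence $C = 0$.

Setting $a = 4$:
$$I = - \log{\left(\frac{25}{11} \right)}.$$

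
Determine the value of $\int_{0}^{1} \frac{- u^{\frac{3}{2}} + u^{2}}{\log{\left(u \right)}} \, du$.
$\log{\left(\frac{6}{5} \right)}$

Replace the exponent $2$ by a parameter $a$: let $I(a) = \int_{0}^{1} \frac{- u^{\frac{3}{2}} + u^{a}}{\log{\left(u \right)}} \, du$.

Since $\dfrac{\partial}{\partial a}\,u^{a} = u^{a} \ln u$, the $\ln u$ in the denominator cancels and
$$\frac{dI}{da} = \int_{0}^{1} u^{a} \, du = \left[\frac{u^{a+1}}{a+1}\right]_0^1 = \frac{1}{a + 1}.$$

Integrating with respect to $a$ gives $I(a) = \log{\left(\frac{2 a}{5} + \frac{2}{5} \right)} + C$.

At $a = \frac{3}{2}$ the integrand is identically $0$, so $I(\frac{3}{2}) = 0$. The closed form gives $0$, hence $C = 0$.

Setting $a = 2$:
$$I = \log{\left(\frac{6}{5} \right)}.$$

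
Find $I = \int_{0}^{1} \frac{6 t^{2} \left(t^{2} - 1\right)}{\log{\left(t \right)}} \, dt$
$\log{\left(\frac{15625}{729} \right)}$

Consider the one-parameter family: let $I(a) = \int_{0}^{1} \frac{6 \left(- t^{2} + t^{a}\right)}{\log{\left(t \right)}} \, dt$.

Since $\dfrac{\partial}{\partial a}\,t^{a} = t^{a} \ln t$, the $\ln t$ in the denominator cancels and
$$\frac{dI}{da} = \int_{0}^{1} 6 t^{a} \, dt = 6 \left[\frac{t^{a+1}}{a+1}\right]_0^1 = \frac{6}{a + 1}.$$

Integrating with respect to $a$ gives $I(a) = \log{\left(\frac{\left(a + 1\right)^{6}}{729} \right)} + C$.

At $a = 2$ the integrand is identically $0$, so $I(2) = 0$. The closed form gives $0$, hence $C = 0$.

Setting $a = 4$:
$$I = \log{\left(\frac{15625}{729} \right)}.$$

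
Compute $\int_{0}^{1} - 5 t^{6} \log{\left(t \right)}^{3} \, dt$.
$\frac{30}{2401}$

Consider the simpler parametrised integral
$$J(a) = \int_{0}^{1} - 5 t^{a} \, dt = - \frac{5}{a + 1}.$$

Differentiating under the integral sign brings down a factor of $\ln t$:
$$\frac{dJ}{da} = \int_{0}^{1} - 5 t^{a} \log{\left(t \right)} \, dt = \frac{5}{\left(a + 1\right)^{2}}.$$

Repeating $3$ times in total — each differentiation brings down another $\ln t$ — gives
$$\frac{d^{3}J}{da^{3}} = \int_{0}^{1} - 5 t^{a} \log{\left(t \right)}^{3} \, dt = \frac{30}{\left(a + 1\right)^{4}},$$
and the integrand here is exactly the target integrand, so $I = \frac{30}{\left(a + 1\right)^{4}}$.

Setting $a = 6$:
$$I = \frac{30}{2401}.$$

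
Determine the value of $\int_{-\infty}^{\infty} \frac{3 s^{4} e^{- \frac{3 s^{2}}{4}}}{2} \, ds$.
$\frac{4 \sqrt{3} \sqrt{\pi}}{3}$

Consider the simpler parametrised integral
$$J(a) = \int_{-\infty}^{\infty} \frac{3 e^{- a s^{2}}}{2} \, ds = \frac{3 \sqrt{\pi}}{2 \sqrt{a}}.$$

Differentiating under the integral sign brings down a factor of $(-s^2)$:
$$\frac{dJ}{da} = \int_{-\infty}^{\infty} - \frac{3 s^{2} e^{- a s^{2}}}{2} \, ds = - \frac{3 \sqrt{\pi}}{4 a^{\frac{3}{2}}}.$$

Repeating twice in total — each differentiation brings down another $(-s^2)$ — gives
$$\frac{d^{2}J}{da^{2}} = \int_{-\infty}^{\infty} \frac{3 s^{4} e^{- a s^{2}}}{2} \, ds = \frac{9 \sqrt{\pi}}{8 a^{\frac{5}{2}}},$$
and the integrand here is exactly the target integrand, so $I = \frac{9 \sqrt{\pi}}{8 a^{\frac{5}{2}}}$.

Setting $a = \frac{3}{4}$:
$$I = \frac{4 \sqrt{3} \sqrt{\pi}}{3}.$$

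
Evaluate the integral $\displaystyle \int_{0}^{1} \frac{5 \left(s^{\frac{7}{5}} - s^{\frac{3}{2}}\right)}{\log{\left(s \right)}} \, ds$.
$- \log{\left(\frac{9765625}{7962624} \right)}$

Consider the one-parameter family: let $I(a) = \int_{0}^{1} \frac{5 \left(s^{\frac{7}{5}} - s^{a}\right)}{\log{\left(s \right)}} \, ds$.

Since $\dfrac{\partial}{\partial a}\,s^{a} = s^{a} \ln s$, the $\ln s$ in the denominator cancels and
$$\frac{dI}{da} = \int_{0}^{1} -5 s^{a} \, ds = -5 \left[\frac{s^{a+1}}{a+1}\right]_0^1 = - \frac{5}{a + 1}.$$

Integrating with respect to $a$ gives $I(a) = - \log{\left(\frac{3125 \left(a + 1\right)^{5}}{248832} \right)} + C$.

At $a = \frac{7}{5}$ the integrand is identically $0$, so $I(\frac{7}{5}) = 0$. The closed form gives $0$, hence $C = 0$.

Setting $a = \frac{3}{2}$:
$$I = - \log{\left(\frac{9765625}{7962624} \right)}.$$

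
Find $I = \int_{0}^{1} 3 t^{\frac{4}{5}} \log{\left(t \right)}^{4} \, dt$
$\frac{25000}{6561}$

Begin with the known integral
$$J(a) = \int_{0}^{1} 3 t^{a} \, dt = \frac{3}{a + 1}.$$

Differentiating under the integral sign brings down a factor of $\ln t$:
$$\frac{dJ}{da} = \int_{0}^{1} 3 t^{a} \log{\left(t \right)} \, dt = - \frac{3}{\left(a + 1\right)^{2}}.$$

Repeating $4$ times in total — each differentiation brings down another $\ln t$ — gives
$$\frac{d^{4}J}{da^{4}} = \int_{0}^{1} 3 t^{a} \log{\left(t \right)}^{4} \, dt = \frac{72}{\left(a + 1\right)^{5}},$$
and the integrand here is exactly the target integrand, so $I = \frac{72}{\left(a + 1\right)^{5}}$.

Setting $a = \frac{4}{5}$:
$$I = \frac{25000}{6561}.$$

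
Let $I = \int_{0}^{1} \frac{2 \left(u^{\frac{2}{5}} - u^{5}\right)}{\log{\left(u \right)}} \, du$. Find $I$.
$- \log{\left(\frac{900}{49} \right)}$

Introduce a parameter $a$ in the exponent: let $I(a) = \int_{0}^{1} \frac{2 \left(u^{\frac{2}{5}} - u^{a}\right)}{\log{\left(u \right)}} \, du$.

Since $\dfrac{\partial}{\partial a}\,u^{a} = u^{a} \ln u$, the $\ln u$ in the denominator cancels and
$$\frac{dI}{da} = \int_{0}^{1} -2 u^{a} \, du = -2 \left[\frac{u^{a+1}}{a+1}\right]_0^1 = - \frac{2}{a + 1}.$$

Integrating with respect to $a$ gives $I(a) = - \log{\left(\frac{25 \left(a + 1\right)^{2}}{49} \right)} + C$.

At $a = \frac{2}{5}$ the integrand is identically $0$, so $I(\frac{2}{5}) = 0$. The closed form gives $0$, hence $C = 0$.

Setting $a = 5$:
$$I = - \log{\left(\frac{900}{49} \right)}.$$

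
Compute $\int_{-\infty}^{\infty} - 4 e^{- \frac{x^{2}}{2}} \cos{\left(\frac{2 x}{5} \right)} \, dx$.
$- \frac{4 \sqrt{2} \sqrt{\pi}}{e^{\frac{2}{25}}}$

Treat the cosine frequency as a parameter and define $I(b) = \int_{-\infty}^{\infty} - 4 e^{- \frac{x^{2}}{2}} \cos{\left(b x \right)} \, dx$.

Differentiating under the integral sign,
$$I'(b) = \int_{-\infty}^{\infty} 4 x e^{- \frac{x^{2}}{2}} \sin{\left(b x \right)} \, dx.$$

Integrate $\int_{-\infty}^{\infty} x \sin(b x)\, e^{- \frac{x^{2}}{2}}\, dx$ by parts with $u = \sin(b x)$ and $dv = x\, e^{- \frac{x^{2}}{2}}\, dx$, giving $v = - e^{- \frac{x^{2}}{2}}$. The boundary term vanishes and
$$\int_{-\infty}^{\infty} x \sin(b x)\, e^{- \frac{x^{2}}{2}}\, dx = b \int_{-\infty}^{\infty} \cos(b x)\, e^{- \frac{x^{2}}{2}}\, dx,$$
so $I'(b) = - b\, I(b)$.

This is a separable first-order ODE; solving with the initial condition $I(0) = \int_{-\infty}^{\infty} - 4 e^{- \frac{x^{2}}{2}}\,dx = - 4 \sqrt{2} \sqrt{\pi}$ gives
$$I(b) = - 4 \sqrt{2} \sqrt{\pi} e^{- \frac{b^{2}}{2}}.$$

Setting $b = \frac{2}{5}$:
$$I = - \frac{4 \sqrt{2} \sqrt{\pi}}{e^{\frac{2}{25}}}.$$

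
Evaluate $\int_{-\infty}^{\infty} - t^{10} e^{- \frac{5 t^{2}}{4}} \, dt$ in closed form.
$- \frac{12096 \sqrt{5} \sqrt{\pi}}{3125}$

Start from the elementary integral
$$J(a) = \int_{-\infty}^{\infty} - e^{- a t^{2}} \, dt = - \frac{\sqrt{\pi}}{\sqrt{a}}.$$

Differentiating under the integral sign brings down a factor of $(-t^2)$:
$$\frac{dJ}{da} = \int_{-\infty}^{\infty} t^{2} e^{- a t^{2}} \, dt = \frac{\sqrt{\pi}}{2 a^{\frac{3}{2}}}.$$

Repeating $5$ times in total — each differentiation brings down another $(-t^2)$ — gives
$$\frac{d^{5}J}{da^{5}} = \int_{-\infty}^{\infty} t^{10} e^{- a t^{2}} \, dt = \frac{945 \sqrt{\pi}}{32 a^{\frac{11}{2}}},$$
and the integrand here is $(-1)^{5}$ times the target integrand, so $I = (-1)^{5}\,\frac{d^{5}J}{da^{5}} = - \frac{945 \sqrt{\pi}}{32 a^{\frac{11}{2}}}$.

Setting $a = \frac{5}{4}$:
$$I = - \frac{12096 \sqrt{5} \sqrt{\pi}}{3125}.$$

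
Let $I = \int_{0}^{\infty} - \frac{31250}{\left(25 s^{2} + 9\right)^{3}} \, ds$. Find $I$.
$- \frac{3125 \pi}{648}$

Recall the elementary integral
$$J(a) = \int_{0}^{\infty} - \frac{2}{a^{2} + s^{2}} \, ds = - \frac{\pi}{a}.$$

Differentiating under the integral sign with respect to $a$,
$$\frac{dJ}{da} = \int_{0}^{\infty} \frac{4 a}{\left(a^{2} + s^{2}\right)^{2}} \, ds = \frac{\pi}{a^{2}},$$
so $\int_{0}^{\infty} - \frac{2}{\left(a^{2} + s^{2}\right)^{2}} \, ds = - \frac{\pi}{2 a^{3}}$.

Repeating — each differentiation of $1/(s^2+a^2)^j$ produces $-2ja/(s^2+a^2)^{j+1}$ — and dividing through by $-2ja$ at each step yields, after $2$ differentiations in total,
$$\int_{0}^{\infty} - \frac{2}{\left(a^{2} + s^{2}\right)^{3}} \, ds = - \frac{3 \pi}{8 a^{5}}.$$

Setting $a = \frac{3}{5}$:
$$I = - \frac{3125 \pi}{648}.$$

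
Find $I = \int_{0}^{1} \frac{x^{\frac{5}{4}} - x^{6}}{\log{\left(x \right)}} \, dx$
$- \log{\left(\frac{28}{9} \right)}$

Consider the one-parameter family: let $I(a) = \int_{0}^{1} \frac{x^{\frac{5}{4}} - x^{a}}{\log{\left(x \right)}} \, dx$.

Since $\dfrac{\partial}{\partial a}\,x^{a} = x^{a} \ln x$, the $\ln x$ in the denominator cancels and
$$\frac{dI}{da} = \int_{0}^{1} -1 x^{a} \, dx = -1 \left[\frac{x^{a+1}}{a+1}\right]_0^1 = - \frac{1}{a + 1}.$$

Integrating with respect to $a$ gives $I(a) = - \log{\left(\frac{4 a}{9} + \frac{4}{9} \right)} + C$.

At $a = \frac{5}{4}$ the integrand is identically $0$, so $I(\frac{5}{4}) = 0$. The closed form gives $0$, hence $C = 0$.

Setting $a = 6$:
$$I = - \log{\left(\frac{28}{9} \right)}.$$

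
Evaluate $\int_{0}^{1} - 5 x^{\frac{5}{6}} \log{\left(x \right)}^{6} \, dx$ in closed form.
$- \frac{1007769600}{19487171}$

Begin with the known integral
$$J(a) = \int_{0}^{1} - 5 x^{a} \, dx = - \frac{5}{a + 1}.$$

Differentiating under the integral sign brings down a factor of $\ln x$:
$$\frac{dJ}{da} = \int_{0}^{1} - 5 x^{a} \log{\left(x \right)} \, dx = \frac{5}{\left(a + 1\right)^{2}}.$$

Repeating $6$ times in total — each differentiation brings down another $\ln x$ — gives
$$\frac{d^{6}J}{da^{6}} = \int_{0}^{1} - 5 x^{a} \log{\left(x \right)}^{6} \, dx = - \frac{3600}{\left(a + 1\right)^{7}},$$
and the integrand here is exactly the target integrand, so $I = - \frac{3600}{\left(a + 1\right)^{7}}$.

Setting $a = \frac{5}{6}$:
$$I = - \frac{1007769600}{19487171}.$$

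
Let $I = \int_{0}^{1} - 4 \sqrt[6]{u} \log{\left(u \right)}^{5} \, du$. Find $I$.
$\frac{22394880}{117649}$

Begin with the known integral
$$J(a) = \int_{0}^{1} - 4 u^{a} \, du = - \frac{4}{a + 1}.$$

Differentiating under the integral sign brings down a factor of $\ln u$:
$$\frac{dJ}{da} = \int_{0}^{1} - 4 u^{a} \log{\left(u \right)} \, du = \frac{4}{\left(a + 1\right)^{2}}.$$

Repeating $5$ times in total — each differentiation brings down another $\ln u$ — gives
$$\frac{d^{5}J}{da^{5}} = \int_{0}^{1} - 4 u^{a} \log{\left(u \right)}^{5} \, du = \frac{480}{\left(a + 1\right)^{6}},$$
and the integrand here is exactly the target integrand, so $I = \frac{480}{\left(a + 1\right)^{6}}$.

Setting $a = \frac{1}{6}$:
$$I = \frac{22394880}{117649}.$$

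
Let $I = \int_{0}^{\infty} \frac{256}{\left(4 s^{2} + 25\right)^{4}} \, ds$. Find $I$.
$\frac{4 \pi}{15625}$

Recall the elementary integral
$$J(a) = \int_{0}^{\infty} \frac{1}{a^{2} + s^{2}} \, ds = \frac{\pi}{2 a}.$$

Differentiating under the integral sign with respect to $a$,
$$\frac{dJ}{da} = \int_{0}^{\infty} - \frac{2 a}{\left(a^{2} + s^{2}\right)^{2}} \, ds = - \frac{\pi}{2 a^{2}},$$
so $\int_{0}^{\infty} \frac{1}{\left(a^{2} + s^{2}\right)^{2}} \, ds = \frac{\pi}{4 a^{3}}$.

Repeating — each differentiation of $1/(s^2+a^2)^j$ produces $-2ja/(s^2+a^2)^{j+1}$ — and dividing through by $-2ja$ at each step yields, after $3$ differentiations in total,
$$\int_{0}^{\infty} \frac{1}{\left(a^{2} + s^{2}\right)^{4}} \, ds = \frac{5 \pi}{32 a^{7}}.$$

Setting $a = \frac{5}{2}$:
$$I = \frac{4 \pi}{15625}.$$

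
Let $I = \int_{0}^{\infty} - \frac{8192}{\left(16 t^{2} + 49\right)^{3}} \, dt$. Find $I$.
$- \frac{384 \pi}{16807}$

Begin with the known result
$$J(a) = \int_{0}^{\infty} - \frac{2}{a^{2} + t^{2}} \, dt = - \frac{\pi}{a}.$$

Differentiating under the integral sign with respect to $a$,
$$\frac{dJ}{da} = \int_{0}^{\infty} \frac{4 a}{\left(a^{2} + t^{2}\right)^{2}} \, dt = \frac{\pi}{a^{2}},$$
so $\int_{0}^{\infty} - \frac{2}{\left(a^{2} + t^{2}\right)^{2}} \, dt = - \frac{\pi}{2 a^{3}}$.

Repeating — each differentiation of $1/(t^2+a^2)^j$ produces $-2ja/(t^2+a^2)^{j+1}$ — and dividing through by $-2ja$ at each step yields, after $2$ differentiations in total,
$$\int_{0}^{\infty} - \frac{2}{\left(a^{2} + t^{2}\right)^{3}} \, dt = - \frac{3 \pi}{8 a^{5}}.$$

Setting $a = \frac{7}{4}$:
$$I = - \frac{384 \pi}{16807}.$$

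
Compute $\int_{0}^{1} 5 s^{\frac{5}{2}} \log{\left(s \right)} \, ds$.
$- \frac{20}{49}$

Begin with the known integral
$$J(a) = \int_{0}^{1} 5 s^{a} \, ds = \frac{5}{a + 1}.$$

Differentiating under the integral sign brings down a factor of $\ln s$:
$$\frac{dJ}{da} = \int_{0}^{1} 5 s^{a} \log{\left(s \right)} \, ds = - \frac{5}{\left(a + 1\right)^{2}}.$$

The integral on the left is $I$, so $I = - \frac{5}{\left(a + 1\right)^{2}}$.

Setting $a = \frac{5}{2}$:
$$I = - \frac{20}{49}.$$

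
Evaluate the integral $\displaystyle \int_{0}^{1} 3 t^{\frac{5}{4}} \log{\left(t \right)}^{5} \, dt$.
$- \frac{163840}{59049}$

Start from the elementary integral
$$J(a) = \int_{0}^{1} 3 t^{a} \, dt = \frac{3}{a + 1}.$$

Differentiating under the integral sign brings down a factor of $\ln t$:
$$\frac{dJ}{da} = \int_{0}^{1} 3 t^{a} \log{\left(t \right)} \, dt = - \frac{3}{\left(a + 1\right)^{2}}.$$

Repeating $5$ times in total — each differentiation brings down another $\ln t$ — gives
$$\frac{d^{5}J}{da^{5}} = \int_{0}^{1} 3 t^{a} \log{\left(t \right)}^{5} \, dt = - \frac{360}{\left(a + 1\right)^{6}},$$
and the integrand here is exactly the target integrand, so $I = - \frac{360}{\left(a + 1\right)^{6}}$.

Setting $a = \frac{5}{4}$:
$$I = - \frac{163840}{59049}.$$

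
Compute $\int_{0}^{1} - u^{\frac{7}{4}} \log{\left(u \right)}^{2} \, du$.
$- \frac{128}{1331}$

Start from the elementary integral
$$J(a) = \int_{0}^{1} - u^{a} \, du = - \frac{1}{a + 1}.$$

Differentiating under the integral sign brings down a factor of $\ln u$:
$$\frac{dJ}{da} = \int_{0}^{1} - u^{a} \log{\left(u \right)} \, du = \frac{1}{\left(a + 1\right)^{2}}.$$

Repeating twice in total — each differentiation brings down another $\ln u$ — gives
$$\frac{d^{2}J}{da^{2}} = \int_{0}^{1} - u^{a} \log{\left(u \right)}^{2} \, du = - \frac{2}{\left(a + 1\right)^{3}},$$
and the integrand here is exactly the target integrand, so $I = - \frac{2}{\left(a + 1\right)^{3}}$.

Setting $a = \frac{7}{4}$:
$$I = - \frac{128}{1331}.$$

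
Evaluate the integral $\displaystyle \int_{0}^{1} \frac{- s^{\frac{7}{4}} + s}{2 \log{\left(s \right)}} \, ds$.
$- \frac{\log{\left(11 \right)}}{2} + \frac{3 \log{\left(2 \right)}}{2}$

Introduce a parameter $a$ in the exponent: let $I(a) = \int_{0}^{1} \frac{- s^{\frac{7}{4}} + s^{a}}{2 \log{\left(s \right)}} \, ds$.

Since $\dfrac{\partial}{\partial a}\,s^{a} = s^{a} \ln s$, the $\ln s$ in the denominator cancels and
$$\frac{dI}{da} = \int_{0}^{1} \frac{1}{2} s^{a} \, ds = \frac{1}{2} \left[\frac{s^{a+1}}{a+1}\right]_0^1 = \frac{1}{2 \left(a + 1\right)}.$$

Integrating with respect to $a$ gives $I(a) = \frac{\log{\left(a + 1 \right)}}{2} - \frac{\log{\left(11 \right)}}{2} + \log{\left(2 \right)} + C$.

At $a = \frac{7}{4}$ the integrand is identically $0$, so $I(\frac{7}{4}) = 0$. The closed form gives $0$, hence $C = 0$.

Setting $a = 1$:
$$I = - \frac{\log{\left(11 \right)}}{2} + \frac{3 \log{\left(2 \right)}}{2}.$$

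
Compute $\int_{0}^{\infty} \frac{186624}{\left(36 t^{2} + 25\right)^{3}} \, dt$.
$\frac{5832 \pi}{3125}$

Start from the standard arctangent integral
$$J(a) = \int_{0}^{\infty} \frac{4}{a^{2} + t^{2}} \, dt = \frac{2 \pi}{a}.$$

Differentiating under the integral sign with respect to $a$,
$$\frac{dJ}{da} = \int_{0}^{\infty} - \frac{8 a}{\left(a^{2} + t^{2}\right)^{2}} \, dt = - \frac{2 \pi}{a^{2}},$$
so $\int_{0}^{\infty} \frac{4}{\left(a^{2} + t^{2}\right)^{2}} \, dt = \frac{\pi}{a^{3}}$.

Repeating — each differentiation of $1/(t^2+a^2)^j$ produces $-2ja/(t^2+a^2)^{j+1}$ — and dividing through by $-2ja$ at each step yields, after $2$ differentiations in total,
$$\int_{0}^{\infty} \frac{4}{\left(a^{2} + t^{2}\right)^{3}} \, dt = \frac{3 \pi}{4 a^{5}}.$$

Setting $a = \frac{5}{6}$:
$$I = \frac{5832 \pi}{3125}.$$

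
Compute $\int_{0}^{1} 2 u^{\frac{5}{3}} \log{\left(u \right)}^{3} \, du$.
$- \frac{243}{1024}$

Begin with the known integral
$$J(a) = \int_{0}^{1} 2 u^{a} \, du = \frac{2}{a + 1}.$$

Differentiating under the integral sign brings down a factor of $\ln u$:
$$\frac{dJ}{da} = \int_{0}^{1} 2 u^{a} \log{\left(u \right)} \, du = - \frac{2}{\left(a + 1\right)^{2}}.$$

Repeating $3$ times in total — each differentiation brings down another $\ln u$ — gives
$$\frac{d^{3}J}{da^{3}} = \int_{0}^{1} 2 u^{a} \log{\left(u \right)}^{3} \, du = - \frac{12}{\left(a + 1\right)^{4}},$$
and the integrand here is exactly the target integrand, so $I = - \frac{12}{\left(a + 1\right)^{4}}$.

Setting $a = \frac{5}{3}$:
$$I = - \frac{243}{1024}.$$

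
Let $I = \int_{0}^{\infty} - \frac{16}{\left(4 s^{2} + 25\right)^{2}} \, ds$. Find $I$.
$- \frac{2 \pi}{125}$

Start from the standard arctangent integral
$$J(a) = \int_{0}^{\infty} - \frac{1}{a^{2} + s^{2}} \, ds = - \frac{\pi}{2 a}.$$

Differentiating under the integral sign with respect to $a$,
$$\frac{dJ}{da} = \int_{0}^{\infty} \frac{2 a}{\left(a^{2} + s^{2}\right)^{2}} \, ds = \frac{\pi}{2 a^{2}},$$
so $\int_{0}^{\infty} - \frac{1}{\left(a^{2} + s^{2}\right)^{2}} \, ds = - \frac{\pi}{4 a^{3}}$.

Setting $a = \frac{5}{2}$:
$$I = - \frac{2 \pi}{125}.$$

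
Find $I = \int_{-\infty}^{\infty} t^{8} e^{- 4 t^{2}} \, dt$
$\frac{105 \sqrt{\pi}}{8192}$

Begin with the known integral
$$J(a) = \int_{-\infty}^{\infty} e^{- a t^{2}} \, dt = \frac{\sqrt{\pi}}{\sqrt{a}}.$$

Differentiating under the integral sign brings down a factor of $(-t^2)$:
$$\frac{dJ}{da} = \int_{-\infty}^{\infty} - t^{2} e^{- a t^{2}} \, dt = - \frac{\sqrt{\pi}}{2 a^{\frac{3}{2}}}.$$

Repeating $4$ times in total — each differentiation brings down another $(-t^2)$ — gives
$$\frac{d^{4}J}{da^{4}} = \int_{-\infty}^{\infty} t^{8} e^{- a t^{2}} \, dt = \frac{105 \sqrt{\pi}}{16 a^{\frac{9}{2}}},$$
and the integrand here is exactly the target integrand, so $I = \frac{105 \sqrt{\pi}}{16 a^{\frac{9}{2}}}$.

Setting $a = 4$:
$$I = \frac{105 \sqrt{\pi}}{8192}.$$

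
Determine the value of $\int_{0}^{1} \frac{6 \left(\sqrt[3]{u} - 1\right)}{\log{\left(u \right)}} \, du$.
$\log{\left(\frac{4096}{729} \right)}$

Introduce a parameter $a$ in the exponent: let $I(a) = \int_{0}^{1} \frac{6 \left(u^{a} - 1\right)}{\log{\left(u \right)}} \, du$.

Since $\dfrac{\partial}{\partial a}\,u^{a} = u^{a} \ln u$, the $\ln u$ in the denominator cancels and
$$\frac{dI}{da} = \int_{0}^{1} 6 u^{a} \, du = 6 \left[\frac{u^{a+1}}{a+1}\right]_0^1 = \frac{6}{a + 1}.$$

Integrating with respect to $a$ gives $I(a) = 6 \log{\left(a + 1 \right)} + C$.

At $a = 0$ the integrand is identically $0$, so $I(0) = 0$. The closed form gives $0$, hence $C = 0$.

Setting $a = \frac{1}{3}$:
$$I = \log{\left(\frac{4096}{729} \right)}.$$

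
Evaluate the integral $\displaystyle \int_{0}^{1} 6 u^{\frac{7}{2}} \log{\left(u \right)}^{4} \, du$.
$\frac{512}{6561}$

Begin with the known integral
$$J(a) = \int_{0}^{1} 6 u^{a} \, du = \frac{6}{a + 1}.$$

Differentiating under the integral sign brings down a factor of $\ln u$:
$$\frac{dJ}{da} = \int_{0}^{1} 6 u^{a} \log{\left(u \right)} \, du = - \frac{6}{\left(a + 1\right)^{2}}.$$

Repeating $4$ times in total — each differentiation brings down another $\ln u$ — gives
$$\frac{d^{4}J}{da^{4}} = \int_{0}^{1} 6 u^{a} \log{\left(u \right)}^{4} \, du = \frac{144}{\left(a + 1\right)^{5}},$$
and the integrand here is exactly the target integrand, so $I = \frac{144}{\left(a + 1\right)^{5}}$.

Setting $a = \frac{7}{2}$:
$$I = \frac{512}{6561}.$$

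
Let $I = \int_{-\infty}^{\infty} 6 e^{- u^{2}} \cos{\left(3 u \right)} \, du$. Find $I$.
$\frac{6 \sqrt{\pi}}{e^{\frac{9}{4}}}$

Let $b$ denote the cosine frequency and define $I(b) = \int_{-\infty}^{\infty} 6 e^{- u^{2}} \cos{\left(b u \right)} \, du$.

Differentiating under the integral sign,
$$I'(b) = \int_{-\infty}^{\infty} - 6 u e^{- u^{2}} \sin{\left(b u \right)} \, du.$$

Integrate $\int_{-\infty}^{\infty} u \sin(b u)\, e^{- u^{2}}\, du$ by parts with $w = \sin(b u)$ and $dv = u\, e^{- u^{2}}\, du$, giving $v = - \frac{e^{- u^{2}}}{2}$. The boundary term vanishes and
$$\int_{-\infty}^{\infty} u \sin(b u)\, e^{- u^{2}}\, du = \frac{b}{2} \int_{-\infty}^{\infty} \cos(b u)\, e^{- u^{2}}\, du,$$
so $I'(b) = - \frac{b}{2}\, I(b)$.

This is a separable first-order ODE; solving with the initial condition $I(0) = \int_{-\infty}^{\infty} 6 e^{- u^{2}}\,du = 6 \sqrt{\pi}$ gives
$$I(b) = 6 \sqrt{\pi} e^{- \frac{b^{2}}{4}}.$$

Setting $b = 3$:
$$I = \frac{6 \sqrt{\pi}}{e^{\frac{9}{4}}}.$$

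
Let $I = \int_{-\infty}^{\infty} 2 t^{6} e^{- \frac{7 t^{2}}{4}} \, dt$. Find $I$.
$\frac{480 \sqrt{7} \sqrt{\pi}}{2401}$

Consider the simpler parametrised integral
$$J(a) = \int_{-\infty}^{\infty} 2 e^{- a t^{2}} \, dt = \frac{2 \sqrt{\pi}}{\sqrt{a}}.$$

Differentiating under the integral sign brings down a factor of $(-t^2)$:
$$\frac{dJ}{da} = \int_{-\infty}^{\infty} - 2 t^{2} e^{- a t^{2}} \, dt = - \frac{\sqrt{\pi}}{a^{\frac{3}{2}}}.$$

Repeating $3$ times in total — each differentiation brings down another $(-t^2)$ — gives
$$\frac{d^{3}J}{da^{3}} = \int_{-\infty}^{\infty} - 2 t^{6} e^{- a t^{2}} \, dt = - \frac{15 \sqrt{\pi}}{4 a^{\frac{7}{2}}},$$
and the integrand here is $(-1)^{3}$ times the target integrand, so $I = (-1)^{3}\,\frac{d^{3}J}{da^{3}} = \frac{15 \sqrt{\pi}}{4 a^{\frac{7}{2}}}$.

Setting $a = \frac{7}{4}$:
$$I = \frac{480 \sqrt{7} \sqrt{\pi}}{2401}.$$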